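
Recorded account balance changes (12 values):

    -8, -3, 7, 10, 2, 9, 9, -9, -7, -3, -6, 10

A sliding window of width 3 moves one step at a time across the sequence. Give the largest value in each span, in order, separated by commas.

[-8, -3, 7] → max 7
[-3, 7, 10] → max 10
[7, 10, 2] → max 10
[10, 2, 9] → max 10
[2, 9, 9] → max 9
[9, 9, -9] → max 9
[9, -9, -7] → max 9
[-9, -7, -3] → max -3
[-7, -3, -6] → max -3
[-3, -6, 10] → max 10

7, 10, 10, 10, 9, 9, 9, -3, -3, 10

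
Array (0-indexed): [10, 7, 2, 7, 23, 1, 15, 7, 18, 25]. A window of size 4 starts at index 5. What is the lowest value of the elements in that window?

1

Elements at indices 5..8: 1, 15, 7, 18
min(1, 15, 7, 18) = 1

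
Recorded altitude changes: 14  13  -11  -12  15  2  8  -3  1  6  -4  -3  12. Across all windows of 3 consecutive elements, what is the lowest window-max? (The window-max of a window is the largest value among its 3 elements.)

Each size-3 window and its max:
(14, 13, -11) → max 14
(13, -11, -12) → max 13
(-11, -12, 15) → max 15
(-12, 15, 2) → max 15
(15, 2, 8) → max 15
(2, 8, -3) → max 8
(8, -3, 1) → max 8
(-3, 1, 6) → max 6
(1, 6, -4) → max 6
(6, -4, -3) → max 6
(-4, -3, 12) → max 12
Lowest of these is 6.

6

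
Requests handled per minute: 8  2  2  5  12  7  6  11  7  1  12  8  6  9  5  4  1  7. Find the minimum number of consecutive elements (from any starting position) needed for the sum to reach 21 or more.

Extend right; whenever the sum reaches 21, record the length and shrink from the left:
add 8: running sum 8 < 21
add 2: running sum 10 < 21
add 2: running sum 12 < 21
add 5: running sum 17 < 21
add 12: shortest ending here [2, 2, 5, 12] sum 21, len 4
add 7: shortest ending here [5, 12, 7] sum 24, len 3
add 6: shortest ending here [12, 7, 6] sum 25, len 3
add 11: shortest ending here [7, 6, 11] sum 24, len 3
add 7: shortest ending here [6, 11, 7] sum 24, len 3
add 1: shortest ending here [6, 11, 7, 1] sum 25, len 4
add 12: shortest ending here [11, 7, 1, 12] sum 31, len 4
add 8: shortest ending here [1, 12, 8] sum 21, len 3
add 6: shortest ending here [12, 8, 6] sum 26, len 3
add 9: shortest ending here [8, 6, 9] sum 23, len 3
add 5: shortest ending here [8, 6, 9, 5] sum 28, len 4
add 4: shortest ending here [6, 9, 5, 4] sum 24, len 4
add 1: shortest ending here [6, 9, 5, 4, 1] sum 25, len 5
add 7: shortest ending here [9, 5, 4, 1, 7] sum 26, len 5
Shortest qualifying length: 3.

3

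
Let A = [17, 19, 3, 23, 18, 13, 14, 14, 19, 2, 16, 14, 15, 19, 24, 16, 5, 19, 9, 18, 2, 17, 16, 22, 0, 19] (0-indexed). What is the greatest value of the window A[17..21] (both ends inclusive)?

Elements at indices 17..21: 19, 9, 18, 2, 17
max(19, 9, 18, 2, 17) = 19

19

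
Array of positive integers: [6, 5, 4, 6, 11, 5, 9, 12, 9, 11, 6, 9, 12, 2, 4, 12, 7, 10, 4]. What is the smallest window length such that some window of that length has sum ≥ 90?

10

add 6: running sum 6 < 90
add 5: running sum 11 < 90
add 4: running sum 15 < 90
add 6: running sum 21 < 90
add 11: running sum 32 < 90
add 5: running sum 37 < 90
add 9: running sum 46 < 90
add 12: running sum 58 < 90
add 9: running sum 67 < 90
add 11: running sum 78 < 90
add 6: running sum 84 < 90
end 11: [6, 5, 4, 6, 11, 5, 9, 12, 9, 11, 6, 9] sum 93, len 12
end 12: [6, 11, 5, 9, 12, 9, 11, 6, 9, 12] sum 90, len 10
end 13: [6, 11, 5, 9, 12, 9, 11, 6, 9, 12, 2] sum 92, len 11
end 14: [11, 5, 9, 12, 9, 11, 6, 9, 12, 2, 4] sum 90, len 11
end 15: [5, 9, 12, 9, 11, 6, 9, 12, 2, 4, 12] sum 91, len 11
end 16: [9, 12, 9, 11, 6, 9, 12, 2, 4, 12, 7] sum 93, len 11
end 17: [12, 9, 11, 6, 9, 12, 2, 4, 12, 7, 10] sum 94, len 11
end 18: [12, 9, 11, 6, 9, 12, 2, 4, 12, 7, 10, 4] sum 98, len 12
Shortest qualifying length: 10.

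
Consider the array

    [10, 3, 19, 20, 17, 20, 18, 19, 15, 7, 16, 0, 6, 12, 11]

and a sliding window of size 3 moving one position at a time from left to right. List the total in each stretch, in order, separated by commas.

Sliding a size-3 window across the 15 values:
10 3 19 → sum 32
3 19 20 → sum 42
19 20 17 → sum 56
20 17 20 → sum 57
17 20 18 → sum 55
20 18 19 → sum 57
18 19 15 → sum 52
19 15 7 → sum 41
15 7 16 → sum 38
7 16 0 → sum 23
16 0 6 → sum 22
0 6 12 → sum 18
6 12 11 → sum 29

32, 42, 56, 57, 55, 57, 52, 41, 38, 23, 22, 18, 29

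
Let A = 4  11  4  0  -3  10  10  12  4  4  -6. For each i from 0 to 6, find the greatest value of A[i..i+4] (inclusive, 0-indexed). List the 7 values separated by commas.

[4, 11, 4, 0, -3] → max 11
[11, 4, 0, -3, 10] → max 11
[4, 0, -3, 10, 10] → max 10
[0, -3, 10, 10, 12] → max 12
[-3, 10, 10, 12, 4] → max 12
[10, 10, 12, 4, 4] → max 12
[10, 12, 4, 4, -6] → max 12

11, 11, 10, 12, 12, 12, 12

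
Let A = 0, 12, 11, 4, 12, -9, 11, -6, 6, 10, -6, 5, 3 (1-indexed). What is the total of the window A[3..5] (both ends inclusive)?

27

Elements at indices 3..5: 11, 4, 12
sum(11, 4, 12) = 27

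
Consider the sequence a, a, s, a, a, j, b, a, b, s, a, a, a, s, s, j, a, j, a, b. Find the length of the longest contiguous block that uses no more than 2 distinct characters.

6

Extend right; when distinct count exceeds 2, shrink from the left:
[a] 1 distinct, len 1
[a, a] 1 distinct, len 2
[a, a, s] 2 distinct, len 3
[a, a, s, a] 2 distinct, len 4
[a, a, s, a, a] 2 distinct, len 5
[a, a, j] 2 distinct, len 3
[j, b] 2 distinct, len 2
[b, a] 2 distinct, len 2
[b, a, b] 2 distinct, len 3
[b, s] 2 distinct, len 2
[s, a] 2 distinct, len 2
[s, a, a] 2 distinct, len 3
[s, a, a, a] 2 distinct, len 4
[s, a, a, a, s] 2 distinct, len 5
[s, a, a, a, s, s] 2 distinct, len 6
[s, s, j] 2 distinct, len 3
[j, a] 2 distinct, len 2
[j, a, j] 2 distinct, len 3
[j, a, j, a] 2 distinct, len 4
[a, b] 2 distinct, len 2
Longest length with ≤2 distinct: 6.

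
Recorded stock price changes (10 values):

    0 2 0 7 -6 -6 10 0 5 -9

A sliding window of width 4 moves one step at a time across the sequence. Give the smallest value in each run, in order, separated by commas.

0, -6, -6, -6, -6, -6, -9

Sliding a size-4 window across the 10 values:
[0, 2, 0, 7] → min 0
[2, 0, 7, -6] → min -6
[0, 7, -6, -6] → min -6
[7, -6, -6, 10] → min -6
[-6, -6, 10, 0] → min -6
[-6, 10, 0, 5] → min -6
[10, 0, 5, -9] → min -9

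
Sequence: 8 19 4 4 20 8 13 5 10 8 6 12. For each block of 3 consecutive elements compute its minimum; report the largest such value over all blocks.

8

Window mins for each of the 10 positions:
[8, 19, 4] → min 4
[19, 4, 4] → min 4
[4, 4, 20] → min 4
[4, 20, 8] → min 4
[20, 8, 13] → min 8
[8, 13, 5] → min 5
[13, 5, 10] → min 5
[5, 10, 8] → min 5
[10, 8, 6] → min 6
[8, 6, 12] → min 6
Largest of these is 8.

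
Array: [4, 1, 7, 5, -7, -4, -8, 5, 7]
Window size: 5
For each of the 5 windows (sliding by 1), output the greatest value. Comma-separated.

7, 7, 7, 5, 7

Sliding a size-5 window across the 9 values:
(4, 1, 7, 5, -7) → max 7
(1, 7, 5, -7, -4) → max 7
(7, 5, -7, -4, -8) → max 7
(5, -7, -4, -8, 5) → max 5
(-7, -4, -8, 5, 7) → max 7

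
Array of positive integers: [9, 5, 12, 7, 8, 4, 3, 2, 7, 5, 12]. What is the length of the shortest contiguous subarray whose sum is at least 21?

Extend right; whenever the sum reaches 21, record the length and shrink from the left:
add 9: running sum 9 < 21
add 5: running sum 14 < 21
add 12: shortest ending here [9, 5, 12] sum 26, len 3
add 7: shortest ending here [5, 12, 7] sum 24, len 3
add 8: shortest ending here [12, 7, 8] sum 27, len 3
add 4: shortest ending here [12, 7, 8, 4] sum 31, len 4
add 3: shortest ending here [7, 8, 4, 3] sum 22, len 4
add 2: shortest ending here [7, 8, 4, 3, 2] sum 24, len 5
add 7: shortest ending here [8, 4, 3, 2, 7] sum 24, len 5
add 5: shortest ending here [4, 3, 2, 7, 5] sum 21, len 5
add 12: shortest ending here [7, 5, 12] sum 24, len 3
Shortest qualifying length: 3.

3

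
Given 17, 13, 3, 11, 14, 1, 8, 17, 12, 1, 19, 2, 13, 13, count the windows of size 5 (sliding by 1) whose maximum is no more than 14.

2

(17, 13, 3, 11, 14) → max 17
(13, 3, 11, 14, 1) → max 14  ≤ 14 ✓
(3, 11, 14, 1, 8) → max 14  ≤ 14 ✓
(11, 14, 1, 8, 17) → max 17
(14, 1, 8, 17, 12) → max 17
(1, 8, 17, 12, 1) → max 17
(8, 17, 12, 1, 19) → max 19
(17, 12, 1, 19, 2) → max 19
(12, 1, 19, 2, 13) → max 19
(1, 19, 2, 13, 13) → max 19
2 windows satisfy the condition.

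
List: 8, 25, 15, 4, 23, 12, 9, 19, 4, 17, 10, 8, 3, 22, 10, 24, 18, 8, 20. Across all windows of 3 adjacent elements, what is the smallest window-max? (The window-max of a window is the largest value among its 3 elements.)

10

Each size-3 window and its max:
8 25 15 → max 25
25 15 4 → max 25
15 4 23 → max 23
4 23 12 → max 23
23 12 9 → max 23
12 9 19 → max 19
9 19 4 → max 19
19 4 17 → max 19
4 17 10 → max 17
17 10 8 → max 17
10 8 3 → max 10
8 3 22 → max 22
3 22 10 → max 22
22 10 24 → max 24
10 24 18 → max 24
24 18 8 → max 24
18 8 20 → max 20
Smallest of these is 10.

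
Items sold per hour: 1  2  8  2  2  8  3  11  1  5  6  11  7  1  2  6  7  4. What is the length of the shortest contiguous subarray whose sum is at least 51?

add 1: running sum 1 < 51
add 2: running sum 3 < 51
add 8: running sum 11 < 51
add 2: running sum 13 < 51
add 2: running sum 15 < 51
add 8: running sum 23 < 51
add 3: running sum 26 < 51
add 11: running sum 37 < 51
add 1: running sum 38 < 51
add 5: running sum 43 < 51
add 6: running sum 49 < 51
add 11: shortest ending here [8, 2, 2, 8, 3, 11, 1, 5, 6, 11] sum 57, len 10
add 7: shortest ending here [8, 3, 11, 1, 5, 6, 11, 7] sum 52, len 8
add 1: shortest ending here [8, 3, 11, 1, 5, 6, 11, 7, 1] sum 53, len 9
add 2: shortest ending here [8, 3, 11, 1, 5, 6, 11, 7, 1, 2] sum 55, len 10
add 6: shortest ending here [3, 11, 1, 5, 6, 11, 7, 1, 2, 6] sum 53, len 10
add 7: shortest ending here [11, 1, 5, 6, 11, 7, 1, 2, 6, 7] sum 57, len 10
add 4: shortest ending here [11, 1, 5, 6, 11, 7, 1, 2, 6, 7, 4] sum 61, len 11
Shortest qualifying length: 8.

8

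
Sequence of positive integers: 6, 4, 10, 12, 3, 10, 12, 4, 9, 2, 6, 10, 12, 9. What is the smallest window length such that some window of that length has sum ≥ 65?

Extend right; whenever the sum reaches 65, record the length and shrink from the left:
add 6: running sum 6 < 65
add 4: running sum 10 < 65
add 10: running sum 20 < 65
add 12: running sum 32 < 65
add 3: running sum 35 < 65
add 10: running sum 45 < 65
add 12: running sum 57 < 65
add 4: running sum 61 < 65
add 9: shortest ending here [6, 4, 10, 12, 3, 10, 12, 4, 9] sum 70, len 9
add 2: shortest ending here [4, 10, 12, 3, 10, 12, 4, 9, 2] sum 66, len 9
add 6: shortest ending here [10, 12, 3, 10, 12, 4, 9, 2, 6] sum 68, len 9
add 10: shortest ending here [12, 3, 10, 12, 4, 9, 2, 6, 10] sum 68, len 9
add 12: shortest ending here [10, 12, 4, 9, 2, 6, 10, 12] sum 65, len 8
add 9: shortest ending here [10, 12, 4, 9, 2, 6, 10, 12, 9] sum 74, len 9
Shortest qualifying length: 8.

8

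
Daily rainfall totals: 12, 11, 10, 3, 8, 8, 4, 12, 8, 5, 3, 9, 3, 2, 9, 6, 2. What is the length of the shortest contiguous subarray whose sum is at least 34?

4

Extend right; whenever the sum reaches 34, record the length and shrink from the left:
add 12: running sum 12 < 34
add 11: running sum 23 < 34
add 10: running sum 33 < 34
add 3: shortest ending here [12, 11, 10, 3] sum 36, len 4
add 8: shortest ending here [12, 11, 10, 3, 8] sum 44, len 5
add 8: shortest ending here [11, 10, 3, 8, 8] sum 40, len 5
add 4: shortest ending here [11, 10, 3, 8, 8, 4] sum 44, len 6
add 12: shortest ending here [3, 8, 8, 4, 12] sum 35, len 5
add 8: shortest ending here [8, 8, 4, 12, 8] sum 40, len 5
add 5: shortest ending here [8, 4, 12, 8, 5] sum 37, len 5
add 3: shortest ending here [8, 4, 12, 8, 5, 3] sum 40, len 6
add 9: shortest ending here [12, 8, 5, 3, 9] sum 37, len 5
add 3: shortest ending here [12, 8, 5, 3, 9, 3] sum 40, len 6
add 2: shortest ending here [12, 8, 5, 3, 9, 3, 2] sum 42, len 7
add 9: shortest ending here [8, 5, 3, 9, 3, 2, 9] sum 39, len 7
add 6: shortest ending here [5, 3, 9, 3, 2, 9, 6] sum 37, len 7
add 2: shortest ending here [3, 9, 3, 2, 9, 6, 2] sum 34, len 7
Shortest qualifying length: 4.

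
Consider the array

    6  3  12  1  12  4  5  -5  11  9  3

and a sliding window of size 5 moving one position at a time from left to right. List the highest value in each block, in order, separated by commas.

12, 12, 12, 12, 12, 11, 11

6 3 12 1 12 → max 12
3 12 1 12 4 → max 12
12 1 12 4 5 → max 12
1 12 4 5 -5 → max 12
12 4 5 -5 11 → max 12
4 5 -5 11 9 → max 11
5 -5 11 9 3 → max 11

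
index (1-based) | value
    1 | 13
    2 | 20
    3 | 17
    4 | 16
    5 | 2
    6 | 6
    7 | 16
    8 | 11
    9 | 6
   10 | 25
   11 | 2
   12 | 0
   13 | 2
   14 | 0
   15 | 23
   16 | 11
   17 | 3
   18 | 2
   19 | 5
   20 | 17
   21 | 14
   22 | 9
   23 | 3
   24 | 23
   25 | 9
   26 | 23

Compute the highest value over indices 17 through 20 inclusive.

Elements at indices 17..20: 3, 2, 5, 17
max(3, 2, 5, 17) = 17

17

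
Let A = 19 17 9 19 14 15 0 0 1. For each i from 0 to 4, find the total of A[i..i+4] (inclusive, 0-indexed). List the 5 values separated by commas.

19 17 9 19 14 → sum 78
17 9 19 14 15 → sum 74
9 19 14 15 0 → sum 57
19 14 15 0 0 → sum 48
14 15 0 0 1 → sum 30

78, 74, 57, 48, 30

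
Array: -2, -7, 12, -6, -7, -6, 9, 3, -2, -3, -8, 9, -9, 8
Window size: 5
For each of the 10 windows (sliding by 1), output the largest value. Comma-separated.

12, 12, 12, 9, 9, 9, 9, 9, 9, 9

-2 -7 12 -6 -7 → max 12
-7 12 -6 -7 -6 → max 12
12 -6 -7 -6 9 → max 12
-6 -7 -6 9 3 → max 9
-7 -6 9 3 -2 → max 9
-6 9 3 -2 -3 → max 9
9 3 -2 -3 -8 → max 9
3 -2 -3 -8 9 → max 9
-2 -3 -8 9 -9 → max 9
-3 -8 9 -9 8 → max 9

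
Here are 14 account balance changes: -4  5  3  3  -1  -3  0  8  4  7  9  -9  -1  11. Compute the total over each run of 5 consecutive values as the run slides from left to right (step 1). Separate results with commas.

(-4, 5, 3, 3, -1) → sum 6
(5, 3, 3, -1, -3) → sum 7
(3, 3, -1, -3, 0) → sum 2
(3, -1, -3, 0, 8) → sum 7
(-1, -3, 0, 8, 4) → sum 8
(-3, 0, 8, 4, 7) → sum 16
(0, 8, 4, 7, 9) → sum 28
(8, 4, 7, 9, -9) → sum 19
(4, 7, 9, -9, -1) → sum 10
(7, 9, -9, -1, 11) → sum 17

6, 7, 2, 7, 8, 16, 28, 19, 10, 17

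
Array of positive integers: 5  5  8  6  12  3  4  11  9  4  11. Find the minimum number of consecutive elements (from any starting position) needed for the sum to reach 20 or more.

2

add 5: running sum 5 < 20
add 5: running sum 10 < 20
add 8: running sum 18 < 20
add 6: shortest ending here [5, 5, 8, 6] sum 24, len 4
add 12: shortest ending here [8, 6, 12] sum 26, len 3
add 3: shortest ending here [6, 12, 3] sum 21, len 3
add 4: shortest ending here [6, 12, 3, 4] sum 25, len 4
add 11: shortest ending here [12, 3, 4, 11] sum 30, len 4
add 9: shortest ending here [11, 9] sum 20, len 2
add 4: shortest ending here [11, 9, 4] sum 24, len 3
add 11: shortest ending here [9, 4, 11] sum 24, len 3
Shortest qualifying length: 2.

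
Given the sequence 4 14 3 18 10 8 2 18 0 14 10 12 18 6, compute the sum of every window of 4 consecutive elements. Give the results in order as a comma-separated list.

[4, 14, 3, 18] → sum 39
[14, 3, 18, 10] → sum 45
[3, 18, 10, 8] → sum 39
[18, 10, 8, 2] → sum 38
[10, 8, 2, 18] → sum 38
[8, 2, 18, 0] → sum 28
[2, 18, 0, 14] → sum 34
[18, 0, 14, 10] → sum 42
[0, 14, 10, 12] → sum 36
[14, 10, 12, 18] → sum 54
[10, 12, 18, 6] → sum 46

39, 45, 39, 38, 38, 28, 34, 42, 36, 54, 46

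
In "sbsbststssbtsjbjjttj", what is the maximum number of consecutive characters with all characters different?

4

[s] len 1
[s, b] len 2
[b, s] len 2
[s, b] len 2
[b, s] len 2
[b, s, t] len 3
[t, s] len 2
[s, t] len 2
[t, s] len 2
[s] len 1
[s, b] len 2
[s, b, t] len 3
[b, t, s] len 3
[b, t, s, j] len 4
[t, s, j, b] len 4
[b, j] len 2
[j] len 1
[j, t] len 2
[t] len 1
[t, j] len 2
Longest all-distinct length: 4.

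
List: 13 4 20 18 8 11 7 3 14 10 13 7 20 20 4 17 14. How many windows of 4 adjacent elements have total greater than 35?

13 4 20 18 → sum 55  > 35 ✓
4 20 18 8 → sum 50  > 35 ✓
20 18 8 11 → sum 57  > 35 ✓
18 8 11 7 → sum 44  > 35 ✓
8 11 7 3 → sum 29
11 7 3 14 → sum 35
7 3 14 10 → sum 34
3 14 10 13 → sum 40  > 35 ✓
14 10 13 7 → sum 44  > 35 ✓
10 13 7 20 → sum 50  > 35 ✓
13 7 20 20 → sum 60  > 35 ✓
7 20 20 4 → sum 51  > 35 ✓
20 20 4 17 → sum 61  > 35 ✓
20 4 17 14 → sum 55  > 35 ✓
11 windows satisfy the condition.

11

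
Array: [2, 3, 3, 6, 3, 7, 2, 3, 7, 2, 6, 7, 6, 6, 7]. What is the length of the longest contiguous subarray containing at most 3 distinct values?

add 2: window [2] (1 distinct), len 1
add 3: window [2, 3] (2 distinct), len 2
add 3: window [2, 3, 3] (2 distinct), len 3
add 6: window [2, 3, 3, 6] (3 distinct), len 4
add 3: window [2, 3, 3, 6, 3] (3 distinct), len 5
add 7: window [3, 3, 6, 3, 7] (3 distinct), len 5
add 2: window [3, 7, 2] (3 distinct), len 3
add 3: window [3, 7, 2, 3] (3 distinct), len 4
add 7: window [3, 7, 2, 3, 7] (3 distinct), len 5
add 2: window [3, 7, 2, 3, 7, 2] (3 distinct), len 6
add 6: window [7, 2, 6] (3 distinct), len 3
add 7: window [7, 2, 6, 7] (3 distinct), len 4
add 6: window [7, 2, 6, 7, 6] (3 distinct), len 5
add 6: window [7, 2, 6, 7, 6, 6] (3 distinct), len 6
add 7: window [7, 2, 6, 7, 6, 6, 7] (3 distinct), len 7
Longest length with ≤3 distinct: 7.

7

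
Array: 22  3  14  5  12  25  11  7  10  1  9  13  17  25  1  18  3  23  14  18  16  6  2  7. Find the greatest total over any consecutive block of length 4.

71

Each size-4 window and its sum:
(22, 3, 14, 5) → sum 44
(3, 14, 5, 12) → sum 34
(14, 5, 12, 25) → sum 56
(5, 12, 25, 11) → sum 53
(12, 25, 11, 7) → sum 55
(25, 11, 7, 10) → sum 53
(11, 7, 10, 1) → sum 29
(7, 10, 1, 9) → sum 27
(10, 1, 9, 13) → sum 33
(1, 9, 13, 17) → sum 40
(9, 13, 17, 25) → sum 64
(13, 17, 25, 1) → sum 56
(17, 25, 1, 18) → sum 61
(25, 1, 18, 3) → sum 47
(1, 18, 3, 23) → sum 45
(18, 3, 23, 14) → sum 58
(3, 23, 14, 18) → sum 58
(23, 14, 18, 16) → sum 71
(14, 18, 16, 6) → sum 54
(18, 16, 6, 2) → sum 42
(16, 6, 2, 7) → sum 31
Greatest of these is 71.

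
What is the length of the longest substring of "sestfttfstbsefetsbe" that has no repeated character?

5

[s] len 1
[s, e] len 2
[e, s] len 2
[e, s, t] len 3
[e, s, t, f] len 4
[f, t] len 2
[t] len 1
[t, f] len 2
[t, f, s] len 3
[f, s, t] len 3
[f, s, t, b] len 4
[t, b, s] len 3
[t, b, s, e] len 4
[t, b, s, e, f] len 5
[f, e] len 2
[f, e, t] len 3
[f, e, t, s] len 4
[f, e, t, s, b] len 5
[t, s, b, e] len 4
Longest all-distinct length: 5.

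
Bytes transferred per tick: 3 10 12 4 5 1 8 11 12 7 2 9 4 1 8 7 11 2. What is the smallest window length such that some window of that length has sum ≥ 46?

Extend right; whenever the sum reaches 46, record the length and shrink from the left:
add 3: running sum 3 < 46
add 10: running sum 13 < 46
add 12: running sum 25 < 46
add 4: running sum 29 < 46
add 5: running sum 34 < 46
add 1: running sum 35 < 46
add 8: running sum 43 < 46
end 7: [10, 12, 4, 5, 1, 8, 11] sum 51, len 7
end 8: [12, 4, 5, 1, 8, 11, 12] sum 53, len 7
end 9: [4, 5, 1, 8, 11, 12, 7] sum 48, len 7
end 10: [5, 1, 8, 11, 12, 7, 2] sum 46, len 7
end 11: [8, 11, 12, 7, 2, 9] sum 49, len 6
end 12: [8, 11, 12, 7, 2, 9, 4] sum 53, len 7
end 13: [11, 12, 7, 2, 9, 4, 1] sum 46, len 7
end 14: [11, 12, 7, 2, 9, 4, 1, 8] sum 54, len 8
end 15: [12, 7, 2, 9, 4, 1, 8, 7] sum 50, len 8
end 16: [7, 2, 9, 4, 1, 8, 7, 11] sum 49, len 8
end 17: [7, 2, 9, 4, 1, 8, 7, 11, 2] sum 51, len 9
Shortest qualifying length: 6.

6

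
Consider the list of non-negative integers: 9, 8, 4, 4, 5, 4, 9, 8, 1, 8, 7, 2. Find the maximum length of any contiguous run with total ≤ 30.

add 9: [9] sum 9, len 1
add 8: [9, 8] sum 17, len 2
add 4: [9, 8, 4] sum 21, len 3
add 4: [9, 8, 4, 4] sum 25, len 4
add 5: [9, 8, 4, 4, 5] sum 30, len 5
add 4: [8, 4, 4, 5, 4] sum 25, len 5
add 9: [4, 4, 5, 4, 9] sum 26, len 5
add 8: [4, 5, 4, 9, 8] sum 30, len 5
add 1: [5, 4, 9, 8, 1] sum 27, len 5
add 8: [4, 9, 8, 1, 8] sum 30, len 5
add 7: [8, 1, 8, 7] sum 24, len 4
add 2: [8, 1, 8, 7, 2] sum 26, len 5
Longest length seen: 5.

5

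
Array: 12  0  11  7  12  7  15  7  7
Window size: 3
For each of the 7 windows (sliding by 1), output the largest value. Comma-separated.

Sliding a size-3 window across the 9 values:
12 0 11 → max 12
0 11 7 → max 11
11 7 12 → max 12
7 12 7 → max 12
12 7 15 → max 15
7 15 7 → max 15
15 7 7 → max 15

12, 11, 12, 12, 15, 15, 15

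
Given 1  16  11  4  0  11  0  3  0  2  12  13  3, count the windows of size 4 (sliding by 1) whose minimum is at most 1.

[1, 16, 11, 4] → min 1  ≤ 1 ✓
[16, 11, 4, 0] → min 0  ≤ 1 ✓
[11, 4, 0, 11] → min 0  ≤ 1 ✓
[4, 0, 11, 0] → min 0  ≤ 1 ✓
[0, 11, 0, 3] → min 0  ≤ 1 ✓
[11, 0, 3, 0] → min 0  ≤ 1 ✓
[0, 3, 0, 2] → min 0  ≤ 1 ✓
[3, 0, 2, 12] → min 0  ≤ 1 ✓
[0, 2, 12, 13] → min 0  ≤ 1 ✓
[2, 12, 13, 3] → min 2
9 windows satisfy the condition.

9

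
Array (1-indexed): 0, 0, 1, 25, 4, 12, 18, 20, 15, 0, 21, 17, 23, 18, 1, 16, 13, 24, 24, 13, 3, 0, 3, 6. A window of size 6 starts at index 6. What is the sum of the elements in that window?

86

Elements at indices 6..11: 12, 18, 20, 15, 0, 21
sum(12, 18, 20, 15, 0, 21) = 86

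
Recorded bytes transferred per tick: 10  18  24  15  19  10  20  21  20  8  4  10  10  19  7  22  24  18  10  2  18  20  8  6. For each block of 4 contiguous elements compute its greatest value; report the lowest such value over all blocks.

10 18 24 15 → max 24
18 24 15 19 → max 24
24 15 19 10 → max 24
15 19 10 20 → max 20
19 10 20 21 → max 21
10 20 21 20 → max 21
20 21 20 8 → max 21
21 20 8 4 → max 21
20 8 4 10 → max 20
8 4 10 10 → max 10
4 10 10 19 → max 19
10 10 19 7 → max 19
10 19 7 22 → max 22
19 7 22 24 → max 24
7 22 24 18 → max 24
22 24 18 10 → max 24
24 18 10 2 → max 24
18 10 2 18 → max 18
10 2 18 20 → max 20
2 18 20 8 → max 20
18 20 8 6 → max 20
Lowest of these is 10.

10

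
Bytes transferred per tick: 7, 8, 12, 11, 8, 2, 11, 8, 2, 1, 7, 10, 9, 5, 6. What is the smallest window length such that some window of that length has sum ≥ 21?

add 7: running sum 7 < 21
add 8: running sum 15 < 21
add 12: shortest ending here [7, 8, 12] sum 27, len 3
add 11: shortest ending here [12, 11] sum 23, len 2
add 8: shortest ending here [12, 11, 8] sum 31, len 3
add 2: shortest ending here [11, 8, 2] sum 21, len 3
add 11: shortest ending here [8, 2, 11] sum 21, len 3
add 8: shortest ending here [2, 11, 8] sum 21, len 3
add 2: shortest ending here [11, 8, 2] sum 21, len 3
add 1: shortest ending here [11, 8, 2, 1] sum 22, len 4
add 7: shortest ending here [11, 8, 2, 1, 7] sum 29, len 5
add 10: shortest ending here [8, 2, 1, 7, 10] sum 28, len 5
add 9: shortest ending here [7, 10, 9] sum 26, len 3
add 5: shortest ending here [10, 9, 5] sum 24, len 3
add 6: shortest ending here [10, 9, 5, 6] sum 30, len 4
Shortest qualifying length: 2.

2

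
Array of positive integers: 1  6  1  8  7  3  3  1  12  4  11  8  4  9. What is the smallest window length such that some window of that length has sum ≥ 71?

add 1: running sum 1 < 71
add 6: running sum 7 < 71
add 1: running sum 8 < 71
add 8: running sum 16 < 71
add 7: running sum 23 < 71
add 3: running sum 26 < 71
add 3: running sum 29 < 71
add 1: running sum 30 < 71
add 12: running sum 42 < 71
add 4: running sum 46 < 71
add 11: running sum 57 < 71
add 8: running sum 65 < 71
add 4: running sum 69 < 71
add 9: shortest ending here [1, 8, 7, 3, 3, 1, 12, 4, 11, 8, 4, 9] sum 71, len 12
Shortest qualifying length: 12.

12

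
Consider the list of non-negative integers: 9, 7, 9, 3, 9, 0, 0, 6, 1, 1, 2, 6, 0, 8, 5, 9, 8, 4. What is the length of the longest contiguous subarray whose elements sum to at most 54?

13

Extend to the right; shrink from the left whenever the sum exceeds 54:
→ 9: sum 9, len 1
→ 7: sum 16, len 2
→ 9: sum 25, len 3
→ 3: sum 28, len 4
→ 9: sum 37, len 5
→ 0: sum 37, len 6
→ 0: sum 37, len 7
→ 6: sum 43, len 8
→ 1: sum 44, len 9
→ 1: sum 45, len 10
→ 2: sum 47, len 11
→ 6: sum 53, len 12
→ 0: sum 53, len 13
→ 8 (dropped 9): sum 52, len 13
→ 5 (dropped 7): sum 50, len 13
→ 9 (dropped 9): sum 50, len 13
→ 8 (dropped 3, 9): sum 46, len 12
→ 4: sum 50, len 13
Longest length seen: 13.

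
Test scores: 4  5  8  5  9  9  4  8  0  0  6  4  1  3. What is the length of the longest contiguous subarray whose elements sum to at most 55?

Extend to the right; shrink from the left whenever the sum exceeds 55:
add 4: [4] sum 4, len 1
add 5: [4, 5] sum 9, len 2
add 8: [4, 5, 8] sum 17, len 3
add 5: [4, 5, 8, 5] sum 22, len 4
add 9: [4, 5, 8, 5, 9] sum 31, len 5
add 9: [4, 5, 8, 5, 9, 9] sum 40, len 6
add 4: [4, 5, 8, 5, 9, 9, 4] sum 44, len 7
add 8: [4, 5, 8, 5, 9, 9, 4, 8] sum 52, len 8
add 0: [4, 5, 8, 5, 9, 9, 4, 8, 0] sum 52, len 9
add 0: [4, 5, 8, 5, 9, 9, 4, 8, 0, 0] sum 52, len 10
add 6: [5, 8, 5, 9, 9, 4, 8, 0, 0, 6] sum 54, len 10
add 4: [8, 5, 9, 9, 4, 8, 0, 0, 6, 4] sum 53, len 10
add 1: [8, 5, 9, 9, 4, 8, 0, 0, 6, 4, 1] sum 54, len 11
add 3: [5, 9, 9, 4, 8, 0, 0, 6, 4, 1, 3] sum 49, len 11
Longest length seen: 11.

11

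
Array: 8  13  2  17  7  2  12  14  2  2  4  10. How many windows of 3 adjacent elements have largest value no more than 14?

7

(8, 13, 2) → max 13  ≤ 14 ✓
(13, 2, 17) → max 17
(2, 17, 7) → max 17
(17, 7, 2) → max 17
(7, 2, 12) → max 12  ≤ 14 ✓
(2, 12, 14) → max 14  ≤ 14 ✓
(12, 14, 2) → max 14  ≤ 14 ✓
(14, 2, 2) → max 14  ≤ 14 ✓
(2, 2, 4) → max 4  ≤ 14 ✓
(2, 4, 10) → max 10  ≤ 14 ✓
7 windows satisfy the condition.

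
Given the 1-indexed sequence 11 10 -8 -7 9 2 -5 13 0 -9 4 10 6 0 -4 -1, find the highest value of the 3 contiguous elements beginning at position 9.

Elements at indices 9..11: 0, -9, 4
max(0, -9, 4) = 4

4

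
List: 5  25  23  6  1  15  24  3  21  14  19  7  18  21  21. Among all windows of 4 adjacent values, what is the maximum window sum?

67

5 25 23 6 → sum 59
25 23 6 1 → sum 55
23 6 1 15 → sum 45
6 1 15 24 → sum 46
1 15 24 3 → sum 43
15 24 3 21 → sum 63
24 3 21 14 → sum 62
3 21 14 19 → sum 57
21 14 19 7 → sum 61
14 19 7 18 → sum 58
19 7 18 21 → sum 65
7 18 21 21 → sum 67
Maximum of these is 67.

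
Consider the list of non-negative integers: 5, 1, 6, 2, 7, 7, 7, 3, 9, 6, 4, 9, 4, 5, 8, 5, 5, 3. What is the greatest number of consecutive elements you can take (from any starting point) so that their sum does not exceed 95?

17

→ 5: sum 5, len 1
→ 1: sum 6, len 2
→ 6: sum 12, len 3
→ 2: sum 14, len 4
→ 7: sum 21, len 5
→ 7: sum 28, len 6
→ 7: sum 35, len 7
→ 3: sum 38, len 8
→ 9: sum 47, len 9
→ 6: sum 53, len 10
→ 4: sum 57, len 11
→ 9: sum 66, len 12
→ 4: sum 70, len 13
→ 5: sum 75, len 14
→ 8: sum 83, len 15
→ 5: sum 88, len 16
→ 5: sum 93, len 17
→ 3 (dropped 5): sum 91, len 17
Longest length seen: 17.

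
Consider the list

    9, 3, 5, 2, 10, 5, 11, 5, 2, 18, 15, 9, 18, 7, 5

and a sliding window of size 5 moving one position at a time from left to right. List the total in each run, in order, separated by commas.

[9, 3, 5, 2, 10] → sum 29
[3, 5, 2, 10, 5] → sum 25
[5, 2, 10, 5, 11] → sum 33
[2, 10, 5, 11, 5] → sum 33
[10, 5, 11, 5, 2] → sum 33
[5, 11, 5, 2, 18] → sum 41
[11, 5, 2, 18, 15] → sum 51
[5, 2, 18, 15, 9] → sum 49
[2, 18, 15, 9, 18] → sum 62
[18, 15, 9, 18, 7] → sum 67
[15, 9, 18, 7, 5] → sum 54

29, 25, 33, 33, 33, 41, 51, 49, 62, 67, 54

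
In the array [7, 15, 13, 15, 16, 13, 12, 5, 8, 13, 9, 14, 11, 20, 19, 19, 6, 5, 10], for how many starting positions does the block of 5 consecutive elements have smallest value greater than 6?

7

[7, 15, 13, 15, 16] → min 7  > 6 ✓
[15, 13, 15, 16, 13] → min 13  > 6 ✓
[13, 15, 16, 13, 12] → min 12  > 6 ✓
[15, 16, 13, 12, 5] → min 5
[16, 13, 12, 5, 8] → min 5
[13, 12, 5, 8, 13] → min 5
[12, 5, 8, 13, 9] → min 5
[5, 8, 13, 9, 14] → min 5
[8, 13, 9, 14, 11] → min 8  > 6 ✓
[13, 9, 14, 11, 20] → min 9  > 6 ✓
[9, 14, 11, 20, 19] → min 9  > 6 ✓
[14, 11, 20, 19, 19] → min 11  > 6 ✓
[11, 20, 19, 19, 6] → min 6
[20, 19, 19, 6, 5] → min 5
[19, 19, 6, 5, 10] → min 5
7 windows satisfy the condition.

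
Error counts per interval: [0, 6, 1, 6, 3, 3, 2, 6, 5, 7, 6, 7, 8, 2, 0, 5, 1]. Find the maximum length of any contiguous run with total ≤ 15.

5

Extend to the right; shrink from the left whenever the sum exceeds 15:
→ 0: sum 0, len 1
→ 6: sum 6, len 2
→ 1: sum 7, len 3
→ 6: sum 13, len 4
→ 3 (dropped 0, 6): sum 10, len 3
→ 3: sum 13, len 4
→ 2: sum 15, len 5
→ 6 (dropped 1, 6): sum 14, len 4
→ 5 (dropped 3, 3): sum 13, len 3
→ 7 (dropped 2, 6): sum 12, len 2
→ 6 (dropped 5): sum 13, len 2
→ 7 (dropped 7): sum 13, len 2
→ 8 (dropped 6): sum 15, len 2
→ 2 (dropped 7): sum 10, len 2
→ 0: sum 10, len 3
→ 5: sum 15, len 4
→ 1 (dropped 8): sum 8, len 4
Longest length seen: 5.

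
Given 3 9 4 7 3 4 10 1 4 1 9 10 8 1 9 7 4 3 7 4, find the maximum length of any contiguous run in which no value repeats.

add 3: [3] len 1
add 9: [3, 9] len 2
add 4: [3, 9, 4] len 3
add 7: [3, 9, 4, 7] len 4
add 3 (repeat 3, move left end past it): [9, 4, 7, 3] len 4
add 4 (repeat 4, move left end past it): [7, 3, 4] len 3
add 10: [7, 3, 4, 10] len 4
add 1: [7, 3, 4, 10, 1] len 5
add 4 (repeat 4, move left end past it): [10, 1, 4] len 3
add 1 (repeat 1, move left end past it): [4, 1] len 2
add 9: [4, 1, 9] len 3
add 10: [4, 1, 9, 10] len 4
add 8: [4, 1, 9, 10, 8] len 5
add 1 (repeat 1, move left end past it): [9, 10, 8, 1] len 4
add 9 (repeat 9, move left end past it): [10, 8, 1, 9] len 4
add 7: [10, 8, 1, 9, 7] len 5
add 4: [10, 8, 1, 9, 7, 4] len 6
add 3: [10, 8, 1, 9, 7, 4, 3] len 7
add 7 (repeat 7, move left end past it): [4, 3, 7] len 3
add 4 (repeat 4, move left end past it): [3, 7, 4] len 3
Longest all-distinct length: 7.

7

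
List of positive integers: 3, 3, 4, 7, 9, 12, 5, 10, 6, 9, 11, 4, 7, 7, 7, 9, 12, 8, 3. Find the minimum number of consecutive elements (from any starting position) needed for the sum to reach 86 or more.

add 3: running sum 3 < 86
add 3: running sum 6 < 86
add 4: running sum 10 < 86
add 7: running sum 17 < 86
add 9: running sum 26 < 86
add 12: running sum 38 < 86
add 5: running sum 43 < 86
add 10: running sum 53 < 86
add 6: running sum 59 < 86
add 9: running sum 68 < 86
add 11: running sum 79 < 86
add 4: running sum 83 < 86
end 12: [3, 4, 7, 9, 12, 5, 10, 6, 9, 11, 4, 7] sum 87, len 12
end 13: [7, 9, 12, 5, 10, 6, 9, 11, 4, 7, 7] sum 87, len 11
end 14: [9, 12, 5, 10, 6, 9, 11, 4, 7, 7, 7] sum 87, len 11
end 15: [12, 5, 10, 6, 9, 11, 4, 7, 7, 7, 9] sum 87, len 11
end 16: [5, 10, 6, 9, 11, 4, 7, 7, 7, 9, 12] sum 87, len 11
end 17: [10, 6, 9, 11, 4, 7, 7, 7, 9, 12, 8] sum 90, len 11
end 18: [10, 6, 9, 11, 4, 7, 7, 7, 9, 12, 8, 3] sum 93, len 12
Shortest qualifying length: 11.

11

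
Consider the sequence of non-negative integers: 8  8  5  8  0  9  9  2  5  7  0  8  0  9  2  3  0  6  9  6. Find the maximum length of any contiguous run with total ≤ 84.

17

add 8: [8] sum 8, len 1
add 8: [8, 8] sum 16, len 2
add 5: [8, 8, 5] sum 21, len 3
add 8: [8, 8, 5, 8] sum 29, len 4
add 0: [8, 8, 5, 8, 0] sum 29, len 5
add 9: [8, 8, 5, 8, 0, 9] sum 38, len 6
add 9: [8, 8, 5, 8, 0, 9, 9] sum 47, len 7
add 2: [8, 8, 5, 8, 0, 9, 9, 2] sum 49, len 8
add 5: [8, 8, 5, 8, 0, 9, 9, 2, 5] sum 54, len 9
add 7: [8, 8, 5, 8, 0, 9, 9, 2, 5, 7] sum 61, len 10
add 0: [8, 8, 5, 8, 0, 9, 9, 2, 5, 7, 0] sum 61, len 11
add 8: [8, 8, 5, 8, 0, 9, 9, 2, 5, 7, 0, 8] sum 69, len 12
add 0: [8, 8, 5, 8, 0, 9, 9, 2, 5, 7, 0, 8, 0] sum 69, len 13
add 9: [8, 8, 5, 8, 0, 9, 9, 2, 5, 7, 0, 8, 0, 9] sum 78, len 14
add 2: [8, 8, 5, 8, 0, 9, 9, 2, 5, 7, 0, 8, 0, 9, 2] sum 80, len 15
add 3: [8, 8, 5, 8, 0, 9, 9, 2, 5, 7, 0, 8, 0, 9, 2, 3] sum 83, len 16
add 0: [8, 8, 5, 8, 0, 9, 9, 2, 5, 7, 0, 8, 0, 9, 2, 3, 0] sum 83, len 17
add 6: [8, 5, 8, 0, 9, 9, 2, 5, 7, 0, 8, 0, 9, 2, 3, 0, 6] sum 81, len 17
add 9: [5, 8, 0, 9, 9, 2, 5, 7, 0, 8, 0, 9, 2, 3, 0, 6, 9] sum 82, len 17
add 6: [8, 0, 9, 9, 2, 5, 7, 0, 8, 0, 9, 2, 3, 0, 6, 9, 6] sum 83, len 17
Longest length seen: 17.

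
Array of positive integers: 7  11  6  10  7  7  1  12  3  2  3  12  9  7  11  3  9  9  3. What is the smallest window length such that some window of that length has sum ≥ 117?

Extend right; whenever the sum reaches 117, record the length and shrink from the left:
add 7: running sum 7 < 117
add 11: running sum 18 < 117
add 6: running sum 24 < 117
add 10: running sum 34 < 117
add 7: running sum 41 < 117
add 7: running sum 48 < 117
add 1: running sum 49 < 117
add 12: running sum 61 < 117
add 3: running sum 64 < 117
add 2: running sum 66 < 117
add 3: running sum 69 < 117
add 12: running sum 81 < 117
add 9: running sum 90 < 117
add 7: running sum 97 < 117
add 11: running sum 108 < 117
add 3: running sum 111 < 117
end 16: [7, 11, 6, 10, 7, 7, 1, 12, 3, 2, 3, 12, 9, 7, 11, 3, 9] sum 120, len 17
end 17: [11, 6, 10, 7, 7, 1, 12, 3, 2, 3, 12, 9, 7, 11, 3, 9, 9] sum 122, len 17
end 18: [11, 6, 10, 7, 7, 1, 12, 3, 2, 3, 12, 9, 7, 11, 3, 9, 9, 3] sum 125, len 18
Shortest qualifying length: 17.

17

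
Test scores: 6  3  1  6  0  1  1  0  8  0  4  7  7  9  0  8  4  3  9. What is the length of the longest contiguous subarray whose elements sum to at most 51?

14

Extend to the right; shrink from the left whenever the sum exceeds 51:
add 6: [6] sum 6, len 1
add 3: [6, 3] sum 9, len 2
add 1: [6, 3, 1] sum 10, len 3
add 6: [6, 3, 1, 6] sum 16, len 4
add 0: [6, 3, 1, 6, 0] sum 16, len 5
add 1: [6, 3, 1, 6, 0, 1] sum 17, len 6
add 1: [6, 3, 1, 6, 0, 1, 1] sum 18, len 7
add 0: [6, 3, 1, 6, 0, 1, 1, 0] sum 18, len 8
add 8: [6, 3, 1, 6, 0, 1, 1, 0, 8] sum 26, len 9
add 0: [6, 3, 1, 6, 0, 1, 1, 0, 8, 0] sum 26, len 10
add 4: [6, 3, 1, 6, 0, 1, 1, 0, 8, 0, 4] sum 30, len 11
add 7: [6, 3, 1, 6, 0, 1, 1, 0, 8, 0, 4, 7] sum 37, len 12
add 7: [6, 3, 1, 6, 0, 1, 1, 0, 8, 0, 4, 7, 7] sum 44, len 13
add 9: [3, 1, 6, 0, 1, 1, 0, 8, 0, 4, 7, 7, 9] sum 47, len 13
add 0: [3, 1, 6, 0, 1, 1, 0, 8, 0, 4, 7, 7, 9, 0] sum 47, len 14
add 8: [6, 0, 1, 1, 0, 8, 0, 4, 7, 7, 9, 0, 8] sum 51, len 13
add 4: [0, 1, 1, 0, 8, 0, 4, 7, 7, 9, 0, 8, 4] sum 49, len 13
add 3: [1, 0, 8, 0, 4, 7, 7, 9, 0, 8, 4, 3] sum 51, len 12
add 9: [0, 4, 7, 7, 9, 0, 8, 4, 3, 9] sum 51, len 10
Longest length seen: 14.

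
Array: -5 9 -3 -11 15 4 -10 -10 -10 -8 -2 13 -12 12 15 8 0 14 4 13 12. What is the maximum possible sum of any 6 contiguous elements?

54

(-5, 9, -3, -11, 15, 4) → sum 9
(9, -3, -11, 15, 4, -10) → sum 4
(-3, -11, 15, 4, -10, -10) → sum -15
(-11, 15, 4, -10, -10, -10) → sum -22
(15, 4, -10, -10, -10, -8) → sum -19
(4, -10, -10, -10, -8, -2) → sum -36
(-10, -10, -10, -8, -2, 13) → sum -27
(-10, -10, -8, -2, 13, -12) → sum -29
(-10, -8, -2, 13, -12, 12) → sum -7
(-8, -2, 13, -12, 12, 15) → sum 18
(-2, 13, -12, 12, 15, 8) → sum 34
(13, -12, 12, 15, 8, 0) → sum 36
(-12, 12, 15, 8, 0, 14) → sum 37
(12, 15, 8, 0, 14, 4) → sum 53
(15, 8, 0, 14, 4, 13) → sum 54
(8, 0, 14, 4, 13, 12) → sum 51
Maximum of these is 54.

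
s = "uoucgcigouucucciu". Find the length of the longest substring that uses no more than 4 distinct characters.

Extend right; when distinct count exceeds 4, shrink from the left:
[u] 1 distinct, len 1
[u, o] 2 distinct, len 2
[u, o, u] 2 distinct, len 3
[u, o, u, c] 3 distinct, len 4
[u, o, u, c, g] 4 distinct, len 5
[u, o, u, c, g, c] 4 distinct, len 6
[u, c, g, c, i] 4 distinct, len 5
[u, c, g, c, i, g] 4 distinct, len 6
[c, g, c, i, g, o] 4 distinct, len 6
[i, g, o, u] 4 distinct, len 4
[i, g, o, u, u] 4 distinct, len 5
[g, o, u, u, c] 4 distinct, len 5
[g, o, u, u, c, u] 4 distinct, len 6
[g, o, u, u, c, u, c] 4 distinct, len 7
[g, o, u, u, c, u, c, c] 4 distinct, len 8
[o, u, u, c, u, c, c, i] 4 distinct, len 8
[o, u, u, c, u, c, c, i, u] 4 distinct, len 9
Longest length with ≤4 distinct: 9.

9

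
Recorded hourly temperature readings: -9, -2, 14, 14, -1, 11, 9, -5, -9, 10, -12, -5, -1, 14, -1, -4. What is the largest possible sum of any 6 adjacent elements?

45

(-9, -2, 14, 14, -1, 11) → sum 27
(-2, 14, 14, -1, 11, 9) → sum 45
(14, 14, -1, 11, 9, -5) → sum 42
(14, -1, 11, 9, -5, -9) → sum 19
(-1, 11, 9, -5, -9, 10) → sum 15
(11, 9, -5, -9, 10, -12) → sum 4
(9, -5, -9, 10, -12, -5) → sum -12
(-5, -9, 10, -12, -5, -1) → sum -22
(-9, 10, -12, -5, -1, 14) → sum -3
(10, -12, -5, -1, 14, -1) → sum 5
(-12, -5, -1, 14, -1, -4) → sum -9
Largest of these is 45.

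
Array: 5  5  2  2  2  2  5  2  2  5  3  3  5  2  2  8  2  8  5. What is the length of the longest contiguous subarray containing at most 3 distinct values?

15

add 5: window [5] (1 distinct), len 1
add 5: window [5, 5] (1 distinct), len 2
add 2: window [5, 5, 2] (2 distinct), len 3
add 2: window [5, 5, 2, 2] (2 distinct), len 4
add 2: window [5, 5, 2, 2, 2] (2 distinct), len 5
add 2: window [5, 5, 2, 2, 2, 2] (2 distinct), len 6
add 5: window [5, 5, 2, 2, 2, 2, 5] (2 distinct), len 7
add 2: window [5, 5, 2, 2, 2, 2, 5, 2] (2 distinct), len 8
add 2: window [5, 5, 2, 2, 2, 2, 5, 2, 2] (2 distinct), len 9
add 5: window [5, 5, 2, 2, 2, 2, 5, 2, 2, 5] (2 distinct), len 10
add 3: window [5, 5, 2, 2, 2, 2, 5, 2, 2, 5, 3] (3 distinct), len 11
add 3: window [5, 5, 2, 2, 2, 2, 5, 2, 2, 5, 3, 3] (3 distinct), len 12
add 5: window [5, 5, 2, 2, 2, 2, 5, 2, 2, 5, 3, 3, 5] (3 distinct), len 13
add 2: window [5, 5, 2, 2, 2, 2, 5, 2, 2, 5, 3, 3, 5, 2] (3 distinct), len 14
add 2: window [5, 5, 2, 2, 2, 2, 5, 2, 2, 5, 3, 3, 5, 2, 2] (3 distinct), len 15
add 8: window [5, 2, 2, 8] (3 distinct), len 4
add 2: window [5, 2, 2, 8, 2] (3 distinct), len 5
add 8: window [5, 2, 2, 8, 2, 8] (3 distinct), len 6
add 5: window [5, 2, 2, 8, 2, 8, 5] (3 distinct), len 7
Longest length with ≤3 distinct: 15.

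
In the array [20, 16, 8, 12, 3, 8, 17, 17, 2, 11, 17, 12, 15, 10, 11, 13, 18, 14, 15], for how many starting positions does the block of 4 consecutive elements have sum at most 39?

2

[20, 16, 8, 12] → sum 56
[16, 8, 12, 3] → sum 39  ≤ 39 ✓
[8, 12, 3, 8] → sum 31  ≤ 39 ✓
[12, 3, 8, 17] → sum 40
[3, 8, 17, 17] → sum 45
[8, 17, 17, 2] → sum 44
[17, 17, 2, 11] → sum 47
[17, 2, 11, 17] → sum 47
[2, 11, 17, 12] → sum 42
[11, 17, 12, 15] → sum 55
[17, 12, 15, 10] → sum 54
[12, 15, 10, 11] → sum 48
[15, 10, 11, 13] → sum 49
[10, 11, 13, 18] → sum 52
[11, 13, 18, 14] → sum 56
[13, 18, 14, 15] → sum 60
2 windows satisfy the condition.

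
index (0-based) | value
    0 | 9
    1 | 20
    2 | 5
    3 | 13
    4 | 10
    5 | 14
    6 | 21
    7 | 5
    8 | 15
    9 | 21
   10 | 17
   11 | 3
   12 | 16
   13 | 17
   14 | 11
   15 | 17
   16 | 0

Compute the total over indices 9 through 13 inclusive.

74

Elements at indices 9..13: 21, 17, 3, 16, 17
sum(21, 17, 3, 16, 17) = 74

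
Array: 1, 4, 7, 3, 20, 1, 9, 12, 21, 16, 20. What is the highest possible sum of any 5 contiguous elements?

(1, 4, 7, 3, 20) → sum 35
(4, 7, 3, 20, 1) → sum 35
(7, 3, 20, 1, 9) → sum 40
(3, 20, 1, 9, 12) → sum 45
(20, 1, 9, 12, 21) → sum 63
(1, 9, 12, 21, 16) → sum 59
(9, 12, 21, 16, 20) → sum 78
Highest of these is 78.

78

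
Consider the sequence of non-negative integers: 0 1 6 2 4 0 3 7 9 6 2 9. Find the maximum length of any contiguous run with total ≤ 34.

9

→ 0: sum 0, len 1
→ 1: sum 1, len 2
→ 6: sum 7, len 3
→ 2: sum 9, len 4
→ 4: sum 13, len 5
→ 0: sum 13, len 6
→ 3: sum 16, len 7
→ 7: sum 23, len 8
→ 9: sum 32, len 9
→ 6 (dropped 0, 1, 6): sum 31, len 7
→ 2: sum 33, len 8
→ 9 (dropped 2, 4, 0, 3): sum 33, len 5
Longest length seen: 9.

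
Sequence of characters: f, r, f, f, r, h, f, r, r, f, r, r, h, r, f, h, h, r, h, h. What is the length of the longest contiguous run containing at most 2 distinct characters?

6

Extend right; when distinct count exceeds 2, shrink from the left:
[f] 1 distinct, len 1
[f, r] 2 distinct, len 2
[f, r, f] 2 distinct, len 3
[f, r, f, f] 2 distinct, len 4
[f, r, f, f, r] 2 distinct, len 5
[r, h] 2 distinct, len 2
[h, f] 2 distinct, len 2
[f, r] 2 distinct, len 2
[f, r, r] 2 distinct, len 3
[f, r, r, f] 2 distinct, len 4
[f, r, r, f, r] 2 distinct, len 5
[f, r, r, f, r, r] 2 distinct, len 6
[r, r, h] 2 distinct, len 3
[r, r, h, r] 2 distinct, len 4
[r, f] 2 distinct, len 2
[f, h] 2 distinct, len 2
[f, h, h] 2 distinct, len 3
[h, h, r] 2 distinct, len 3
[h, h, r, h] 2 distinct, len 4
[h, h, r, h, h] 2 distinct, len 5
Longest length with ≤2 distinct: 6.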